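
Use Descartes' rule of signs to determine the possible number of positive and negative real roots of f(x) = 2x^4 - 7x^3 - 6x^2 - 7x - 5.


Descartes' rule of signs:

For positive roots, count sign changes in f(x) = 2x^4 - 7x^3 - 6x^2 - 7x - 5:
Signs of coefficients: +, -, -, -, -
Number of sign changes: 1
Possible positive real roots: 1

For negative roots, examine f(-x) = 2x^4 + 7x^3 - 6x^2 + 7x - 5:
Signs of coefficients: +, +, -, +, -
Number of sign changes: 3
Possible negative real roots: 3, 1

Positive roots: 1; Negative roots: 3 or 1


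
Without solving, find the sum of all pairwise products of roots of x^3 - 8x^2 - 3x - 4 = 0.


By Vieta's formulas for x^3 + bx^2 + cx + d = 0:
  r1 + r2 + r3 = -b/a = 8
  r1*r2 + r1*r3 + r2*r3 = c/a = -3
  r1*r2*r3 = -d/a = 4


Sum of pairwise products = -3


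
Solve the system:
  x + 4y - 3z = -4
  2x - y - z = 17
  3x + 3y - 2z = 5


Using Cramer's rule. Expand each determinant along the first row.
D  = 1*[(-1)*(-2) - (-1)*3] - 4*[2*(-2) - (-1)*3] + (-3)*[2*3 - (-1)*3]
  = 1*(5) - 4*(-1) + (-3)*(9) = -18
Dx = (-4)*[(-1)*(-2) - (-1)*3] - 4*[17*(-2) - (-1)*5] + (-3)*[17*3 - (-1)*5]
  = (-4)*(5) - 4*(-29) + (-3)*(56) = -72
Dy = 1*[17*(-2) - (-1)*5] - (-4)*[2*(-2) - (-1)*3] + (-3)*[2*5 - 17*3]
  = 1*(-29) - (-4)*(-1) + (-3)*(-41) = 90
Dz = 1*[(-1)*5 - 17*3] - 4*[2*5 - 17*3] + (-4)*[2*3 - (-1)*3]
  = 1*(-56) - 4*(-41) + (-4)*(9) = 72
x = Dx/D = -72/-18 = 4, y = Dy/D = 90/-18 = -5, z = Dz/D = 72/-18 = -4
Check eq1: (1)(4) + (4)(-5) + (-3)(-4) = -4 = -4 ✓
Check eq2: (2)(4) + (-1)(-5) + (-1)(-4) = 17 = 17 ✓
Check eq3: (3)(4) + (3)(-5) + (-2)(-4) = 5 = 5 ✓

x = 4, y = -5, z = -4


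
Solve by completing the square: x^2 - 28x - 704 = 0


Start: x^2 - 28x - 704 = 0
Move constant: x^2 - 28x = 704
Half of -28 is -14, squared is 196
Add 196 to both sides: x^2 - 28x + 196 = 900
(x - 14)^2 = 900
x - 14 = ±30
x = 14 + 30 = 44 or x = 14 - 30 = -16

x = -16, x = 44


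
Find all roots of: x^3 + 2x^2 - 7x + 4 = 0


Let p(x) = x^3 + 2x^2 - 7x + 4. By the rational root theorem (leading coefficient 1), any rational root is an integer divisor of 4: try ±1, ±2, ... in turn.
Test x = 1: value = 0 ✓, so (x - 1) is a factor.
Synthetic division by (x - 1): bring down 1; 1(1) + 2 = 3; 3(1) - 7 = -4; (-4)(1) + 4 = 0 → quotient x^2 + 3x - 4, remainder 0.
Solve the quadratic x^2 + 3x - 4 = 0: discriminant = 3^2 - 4(1)(-4) = 9 + 16 = 25.
sqrt(25) = 5, so x = (-3 ± 5)/2: x = 1 or x = -4.
Collecting all roots found:

x = -4, x = 1 (multiplicity 2)


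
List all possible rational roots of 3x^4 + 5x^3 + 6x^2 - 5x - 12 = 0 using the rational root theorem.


Rational root theorem: possible roots are ±p/q where:
  p divides the constant term (-12): p ∈ {1, 2, 3, 4, 6, 12}
  q divides the leading coefficient (3): q ∈ {1, 3}

All possible rational roots: -12, -6, -4, -3, -2, -4/3, -1, -2/3, -1/3, 1/3, 2/3, 1, 4/3, 2, 3, 4, 6, 12

-12, -6, -4, -3, -2, -4/3, -1, -2/3, -1/3, 1/3, 2/3, 1, 4/3, 2, 3, 4, 6, 12


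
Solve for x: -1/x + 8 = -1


Subtract 8 from both sides: -1/x = -9
Multiply both sides by x: -1 = -9 * x
Divide by -9: x = 1/9

x = 1/9


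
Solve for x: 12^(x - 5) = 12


Express both sides with the same base.
12 = 12^1
Since the bases match, equate exponents: x - 5 = 1
So x = 1 - (-5) = 6

x = 6


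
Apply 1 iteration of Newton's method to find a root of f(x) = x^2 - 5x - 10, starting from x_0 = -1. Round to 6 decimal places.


Newton's method: x_(n+1) = x_n - f(x_n)/f'(x_n)
f(x) = x^2 - 5x - 10
f'(x) = 2x - 5

Iteration 1:
  f(-1.000000) = -4.000000
  f'(-1.000000) = -7.000000
  x_1 = -1.000000 - (-4.000000)/(-7.000000) = -1.571429

x_1 = -1.571429


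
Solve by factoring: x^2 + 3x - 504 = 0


We need two numbers that multiply to -504 and add to 3.
Those numbers are -21 and 24 (since (-21) * 24 = -504 and (-21) + 24 = 3).
So x^2 + 3x - 504 = (x - 21)(x + 24) = 0
Setting each factor to zero: x = 21 or x = -24

x = -24, x = 21


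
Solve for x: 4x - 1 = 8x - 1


Starting with: 4x - 1 = 8x - 1
Move all x terms to left: (4 - 8)x = -1 + 1
Simplify: -4x = 0
Divide both sides by -4: x = 0

x = 0


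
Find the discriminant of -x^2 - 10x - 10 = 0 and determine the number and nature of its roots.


For ax^2 + bx + c = 0, discriminant D = b^2 - 4ac
Here a = -1, b = -10, c = -10
D = (-10)^2 - 4(-1)(-10) = 100 - 40 = 60

D = 60 > 0 but not a perfect square
The equation has 2 distinct real irrational roots.

Discriminant = 60, 2 distinct real irrational roots


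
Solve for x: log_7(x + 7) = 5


Convert to exponential form: x + 7 = 7^5 = 16807
x = 16807 - 7 = 16800
Check: log_7(16800 + 7) = log_7(16807) = log_7(16807) = 5 ✓

x = 16800


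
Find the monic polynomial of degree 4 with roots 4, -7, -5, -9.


A monic polynomial with roots 4, -7, -5, -9 is:
p(x) = (x - 4)(x + 7)(x + 5)(x + 9)
After multiplying by (x - 4): x - 4
After multiplying by (x + 7): x^2 + 3x - 28
After multiplying by (x + 5): x^3 + 8x^2 - 13x - 140
After multiplying by (x + 9): x^4 + 17x^3 + 59x^2 - 257x - 1260

x^4 + 17x^3 + 59x^2 - 257x - 1260


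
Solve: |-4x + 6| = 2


An absolute value equation |expr| = 2 gives two cases:
Case 1: -4x + 6 = 2
  -4x = -4, so x = 1
Case 2: -4x + 6 = -2
  -4x = -8, so x = 2

x = 1, x = 2


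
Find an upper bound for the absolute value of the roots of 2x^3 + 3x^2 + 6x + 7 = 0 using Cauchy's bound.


Cauchy's bound: all roots r satisfy |r| <= 1 + max(|a_i/a_n|) for i = 0,...,n-1
where a_n is the leading coefficient.

Coefficients: [2, 3, 6, 7]
Leading coefficient a_n = 2
Ratios |a_i/a_n|: 3/2, 3, 7/2
Maximum ratio: 7/2
Cauchy's bound: |r| <= 1 + 7/2 = 9/2

Upper bound = 9/2


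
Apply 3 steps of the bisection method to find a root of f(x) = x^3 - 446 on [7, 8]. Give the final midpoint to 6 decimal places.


f(x) = x^3 - 446
f(7) = -103 < 0
f(8) = 66 > 0

Step 1: midpoint = (7.000000 + 8.000000)/2 = 7.500000
  f(7.500000) = -24.125000
  f(mid) < 0, so root is in [7.500000, 8.000000]

Step 2: midpoint = (7.500000 + 8.000000)/2 = 7.750000
  f(7.750000) = 19.484375
  f(mid) > 0, so root is in [7.500000, 7.750000]

Step 3: midpoint = (7.500000 + 7.750000)/2 = 7.625000
  f(7.625000) = -2.677734
  f(mid) < 0, so root is in [7.625000, 7.750000]

midpoint = 7.625000


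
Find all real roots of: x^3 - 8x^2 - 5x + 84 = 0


Let p(x) = x^3 - 8x^2 - 5x + 84. By the rational root theorem (leading coefficient 1), any rational root is an integer divisor of 84: try ±1, ±2, ... in turn.
Test x = 1: value = 72 ≠ 0.
Test x = -1: value = 80 ≠ 0.
Test x = 2: value = 50 ≠ 0.
Test x = -2: value = 54 ≠ 0.
Test x = 3: value = 24 ≠ 0.
Test x = -3: value = 0 ✓, so (x + 3) is a factor.
Synthetic division by (x + 3): bring down 1; 1(-3) - 8 = -11; (-11)(-3) - 5 = 28; 28(-3) + 84 = 0 → quotient x^2 - 11x + 28, remainder 0.
Solve the quadratic x^2 - 11x + 28 = 0: discriminant = (-11)^2 - 4(1)(28) = 121 - 112 = 9.
sqrt(9) = 3, so x = (11 ± 3)/2: x = 7 or x = 4.

x = -3, x = 4, x = 7


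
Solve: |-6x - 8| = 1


An absolute value equation |expr| = 1 gives two cases:
Case 1: -6x - 8 = 1
  -6x = 9, so x = -3/2
Case 2: -6x - 8 = -1
  -6x = 7, so x = -7/6

x = -3/2, x = -7/6


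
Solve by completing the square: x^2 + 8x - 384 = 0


Start: x^2 + 8x - 384 = 0
Move constant: x^2 + 8x = 384
Half of 8 is 4, squared is 16
Add 16 to both sides: x^2 + 8x + 16 = 400
(x + 4)^2 = 400
x + 4 = ±20
x = -4 + 20 = 16 or x = -4 - 20 = -24

x = -24, x = 16


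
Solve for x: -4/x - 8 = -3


Subtract -8 from both sides: -4/x = 5
Multiply both sides by x: -4 = 5 * x
Divide by 5: x = -4/5

x = -4/5


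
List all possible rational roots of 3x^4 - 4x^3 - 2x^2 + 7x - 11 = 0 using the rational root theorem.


Rational root theorem: possible roots are ±p/q where:
  p divides the constant term (-11): p ∈ {1, 11}
  q divides the leading coefficient (3): q ∈ {1, 3}

All possible rational roots: -11, -11/3, -1, -1/3, 1/3, 1, 11/3, 11

-11, -11/3, -1, -1/3, 1/3, 1, 11/3, 11


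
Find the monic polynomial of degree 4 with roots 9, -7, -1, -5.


A monic polynomial with roots 9, -7, -1, -5 is:
p(x) = (x - 9)(x + 7)(x + 1)(x + 5)
After multiplying by (x - 9): x - 9
After multiplying by (x + 7): x^2 - 2x - 63
After multiplying by (x + 1): x^3 - x^2 - 65x - 63
After multiplying by (x + 5): x^4 + 4x^3 - 70x^2 - 388x - 315

x^4 + 4x^3 - 70x^2 - 388x - 315


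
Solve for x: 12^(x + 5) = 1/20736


Express both sides with the same base.
1/20736 = 12^(-4)
Since the bases match, equate exponents: x + 5 = -4
So x = -4 - (5) = -9

x = -9


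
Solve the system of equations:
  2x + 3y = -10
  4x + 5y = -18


Using Cramer's rule:
Determinant D = (2)(5) - (4)(3) = 10 - 12 = -2
Dx = (-10)(5) - (-18)(3) = -50 + 54 = 4
Dy = (2)(-18) - (4)(-10) = -36 + 40 = 4
x = Dx/D = 4/-2 = -2
y = Dy/D = 4/-2 = -2

x = -2, y = -2


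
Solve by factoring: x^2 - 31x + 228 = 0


We need two numbers that multiply to 228 and add to -31.
Those numbers are -19 and -12 (since (-19) * (-12) = 228 and (-19) + (-12) = -31).
So x^2 - 31x + 228 = (x - 19)(x - 12) = 0
Setting each factor to zero: x = 19 or x = 12

x = 12, x = 19


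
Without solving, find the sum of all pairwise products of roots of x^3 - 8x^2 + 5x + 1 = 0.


By Vieta's formulas for x^3 + bx^2 + cx + d = 0:
  r1 + r2 + r3 = -b/a = 8
  r1*r2 + r1*r3 + r2*r3 = c/a = 5
  r1*r2*r3 = -d/a = -1


Sum of pairwise products = 5


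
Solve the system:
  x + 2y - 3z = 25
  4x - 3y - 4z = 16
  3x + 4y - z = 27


Using Cramer's rule. Expand each determinant along the first row.
D  = 1*[(-3)*(-1) - (-4)*4] - 2*[4*(-1) - (-4)*3] + (-3)*[4*4 - (-3)*3]
  = 1*(19) - 2*(8) + (-3)*(25) = -72
Dx = 25*[(-3)*(-1) - (-4)*4] - 2*[16*(-1) - (-4)*27] + (-3)*[16*4 - (-3)*27]
  = 25*(19) - 2*(92) + (-3)*(145) = -144
Dy = 1*[16*(-1) - (-4)*27] - 25*[4*(-1) - (-4)*3] + (-3)*[4*27 - 16*3]
  = 1*(92) - 25*(8) + (-3)*(60) = -288
Dz = 1*[(-3)*27 - 16*4] - 2*[4*27 - 16*3] + 25*[4*4 - (-3)*3]
  = 1*(-145) - 2*(60) + 25*(25) = 360
x = Dx/D = -144/-72 = 2, y = Dy/D = -288/-72 = 4, z = Dz/D = 360/-72 = -5
Check eq1: (1)(2) + (2)(4) + (-3)(-5) = 25 = 25 ✓
Check eq2: (4)(2) + (-3)(4) + (-4)(-5) = 16 = 16 ✓
Check eq3: (3)(2) + (4)(4) + (-1)(-5) = 27 = 27 ✓

x = 2, y = 4, z = -5


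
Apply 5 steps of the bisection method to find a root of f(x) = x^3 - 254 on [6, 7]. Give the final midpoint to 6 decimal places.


f(x) = x^3 - 254
f(6) = -38 < 0
f(7) = 89 > 0

Step 1: midpoint = (6.000000 + 7.000000)/2 = 6.500000
  f(6.500000) = 20.625000
  f(mid) > 0, so root is in [6.000000, 6.500000]

Step 2: midpoint = (6.000000 + 6.500000)/2 = 6.250000
  f(6.250000) = -9.859375
  f(mid) < 0, so root is in [6.250000, 6.500000]

Step 3: midpoint = (6.250000 + 6.500000)/2 = 6.375000
  f(6.375000) = 5.083984
  f(mid) > 0, so root is in [6.250000, 6.375000]

Step 4: midpoint = (6.250000 + 6.375000)/2 = 6.312500
  f(6.312500) = -2.461670
  f(mid) < 0, so root is in [6.312500, 6.375000]

Step 5: midpoint = (6.312500 + 6.375000)/2 = 6.343750
  f(6.343750) = 1.292572
  f(mid) > 0, so root is in [6.312500, 6.343750]

midpoint = 6.343750


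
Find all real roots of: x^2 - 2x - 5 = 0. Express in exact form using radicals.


Using the quadratic formula: x = (-b ± sqrt(b^2 - 4ac)) / (2a)
Here a = 1, b = -2, c = -5
Discriminant = b^2 - 4ac = (-2)^2 - 4(1)(-5) = 4 + 20 = 24
Since discriminant = 24 > 0, there are two real roots.
x = (2 ± 2*sqrt(6)) / 2
Simplifying: x = 1 ± sqrt(6)
Numerically: x ≈ 3.4495 or x ≈ -1.4495

x = 1 + sqrt(6) or x = 1 - sqrt(6)


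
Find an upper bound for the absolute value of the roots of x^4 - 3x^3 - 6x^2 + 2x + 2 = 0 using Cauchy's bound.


Cauchy's bound: all roots r satisfy |r| <= 1 + max(|a_i/a_n|) for i = 0,...,n-1
where a_n is the leading coefficient.

Coefficients: [1, -3, -6, 2, 2]
Leading coefficient a_n = 1
Ratios |a_i/a_n|: 3, 6, 2, 2
Maximum ratio: 6
Cauchy's bound: |r| <= 1 + 6 = 7

Upper bound = 7


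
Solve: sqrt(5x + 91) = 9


Square both sides: 5x + 91 = 9^2 = 81
5x = 81 - 91 = -10
x = -2
Check: sqrt(5*(-2) + 91) = sqrt(81) = 9 ✓

x = -2


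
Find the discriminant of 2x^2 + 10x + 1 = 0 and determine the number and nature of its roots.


For ax^2 + bx + c = 0, discriminant D = b^2 - 4ac
Here a = 2, b = 10, c = 1
D = (10)^2 - 4(2)(1) = 100 - 8 = 92

D = 92 > 0 but not a perfect square
The equation has 2 distinct real irrational roots.

Discriminant = 92, 2 distinct real irrational roots


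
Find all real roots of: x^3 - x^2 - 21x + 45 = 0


Let p(x) = x^3 - x^2 - 21x + 45. By the rational root theorem (leading coefficient 1), any rational root is an integer divisor of 45: try ±1, ±2, ... in turn.
Test x = 1: value = 24 ≠ 0.
Test x = -1: value = 64 ≠ 0.
Test x = 3: value = 0 ✓, so (x - 3) is a factor.
Synthetic division by (x - 3): bring down 1; 1(3) - 1 = 2; 2(3) - 21 = -15; (-15)(3) + 45 = 0 → quotient x^2 + 2x - 15, remainder 0.
Solve the quadratic x^2 + 2x - 15 = 0: discriminant = 2^2 - 4(1)(-15) = 4 + 60 = 64.
sqrt(64) = 8, so x = (-2 ± 8)/2: x = 3 or x = -5.

x = -5, x = 3 (multiplicity 2)


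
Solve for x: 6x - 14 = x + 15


Starting with: 6x - 14 = x + 15
Move all x terms to left: (6 - 1)x = 15 + 14
Simplify: 5x = 29
Divide both sides by 5: x = 29/5

x = 29/5


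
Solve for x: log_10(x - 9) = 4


Convert to exponential form: x - 9 = 10^4 = 10000
x = 10000 + 9 = 10009
Check: log_10(10009 - 9) = log_10(10000) = log_10(10000) = 4 ✓

x = 10009


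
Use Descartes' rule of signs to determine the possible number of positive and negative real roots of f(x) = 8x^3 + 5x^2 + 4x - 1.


Descartes' rule of signs:

For positive roots, count sign changes in f(x) = 8x^3 + 5x^2 + 4x - 1:
Signs of coefficients: +, +, +, -
Number of sign changes: 1
Possible positive real roots: 1

For negative roots, examine f(-x) = -8x^3 + 5x^2 - 4x - 1:
Signs of coefficients: -, +, -, -
Number of sign changes: 2
Possible negative real roots: 2, 0

Positive roots: 1; Negative roots: 2 or 0


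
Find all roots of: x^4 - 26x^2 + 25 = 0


Let p(x) = x^4 - 26x^2 + 25. By the rational root theorem (leading coefficient 1), any rational root is an integer divisor of 25: try ±1, ±2, ... in turn.
Test x = 1: value = 0 ✓, so (x - 1) is a factor.
Synthetic division by (x - 1): bring down 1; 1(1) + 0 = 1; 1(1) - 26 = -25; (-25)(1) + 0 = -25; (-25)(1) + 25 = 0 → quotient x^3 + x^2 - 25x - 25, remainder 0.
Continue with the quotient x^3 + x^2 - 25x - 25 (candidates must divide 25; re-test x = 1 first in case it repeats).
Test x = 1: value = -48 ≠ 0.
Test x = -1: value = 0 ✓, so (x + 1) is a factor.
Synthetic division by (x + 1): bring down 1; 1(-1) + 1 = 0; 0(-1) - 25 = -25; (-25)(-1) - 25 = 0 → quotient x^2 - 25, remainder 0.
Solve the quadratic x^2 - 25 = 0: discriminant = 0^2 - 4(1)(-25) = 0 + 100 = 100.
sqrt(100) = 10, so x = (0 ± 10)/2: x = 5 or x = -5.
Collecting all roots found:

x = -5, x = -1, x = 1, x = 5


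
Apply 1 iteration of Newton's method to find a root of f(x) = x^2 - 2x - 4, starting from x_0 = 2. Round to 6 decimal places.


Newton's method: x_(n+1) = x_n - f(x_n)/f'(x_n)
f(x) = x^2 - 2x - 4
f'(x) = 2x - 2

Iteration 1:
  f(2.000000) = -4.000000
  f'(2.000000) = 2.000000
  x_1 = 2.000000 - (-4.000000)/(2.000000) = 4.000000

x_1 = 4.000000


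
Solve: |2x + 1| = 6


An absolute value equation |expr| = 6 gives two cases:
Case 1: 2x + 1 = 6
  2x = 5, so x = 5/2
Case 2: 2x + 1 = -6
  2x = -7, so x = -7/2

x = -7/2, x = 5/2


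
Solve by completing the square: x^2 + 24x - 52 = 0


Start: x^2 + 24x - 52 = 0
Move constant: x^2 + 24x = 52
Half of 24 is 12, squared is 144
Add 144 to both sides: x^2 + 24x + 144 = 196
(x + 12)^2 = 196
x + 12 = ±14
x = -12 + 14 = 2 or x = -12 - 14 = -26

x = -26, x = 2


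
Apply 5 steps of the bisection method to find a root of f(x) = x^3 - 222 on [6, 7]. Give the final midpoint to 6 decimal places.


f(x) = x^3 - 222
f(6) = -6 < 0
f(7) = 121 > 0

Step 1: midpoint = (6.000000 + 7.000000)/2 = 6.500000
  f(6.500000) = 52.625000
  f(mid) > 0, so root is in [6.000000, 6.500000]

Step 2: midpoint = (6.000000 + 6.500000)/2 = 6.250000
  f(6.250000) = 22.140625
  f(mid) > 0, so root is in [6.000000, 6.250000]

Step 3: midpoint = (6.000000 + 6.250000)/2 = 6.125000
  f(6.125000) = 7.783203
  f(mid) > 0, so root is in [6.000000, 6.125000]

Step 4: midpoint = (6.000000 + 6.125000)/2 = 6.062500
  f(6.062500) = 0.820557
  f(mid) > 0, so root is in [6.000000, 6.062500]

Step 5: midpoint = (6.000000 + 6.062500)/2 = 6.031250
  f(6.031250) = -2.607391
  f(mid) < 0, so root is in [6.031250, 6.062500]

midpoint = 6.031250


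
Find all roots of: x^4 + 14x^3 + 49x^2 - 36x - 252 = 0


Let p(x) = x^4 + 14x^3 + 49x^2 - 36x - 252. By the rational root theorem (leading coefficient 1), any rational root is an integer divisor of 252: try ±1, ±2, ... in turn.
Test x = 1: value = -224 ≠ 0.
Test x = -1: value = -180 ≠ 0.
Test x = 2: value = 0 ✓, so (x - 2) is a factor.
Synthetic division by (x - 2): bring down 1; 1(2) + 14 = 16; 16(2) + 49 = 81; 81(2) - 36 = 126; 126(2) - 252 = 0 → quotient x^3 + 16x^2 + 81x + 126, remainder 0.
Continue with the quotient x^3 + 16x^2 + 81x + 126 (candidates must divide 126; re-test x = 2 first in case it repeats).
Test x = 2: value = 360 ≠ 0.
Test x = -2: value = 20 ≠ 0.
Test x = 3: value = 540 ≠ 0.
Test x = -3: value = 0 ✓, so (x + 3) is a factor.
Synthetic division by (x + 3): bring down 1; 1(-3) + 16 = 13; 13(-3) + 81 = 42; 42(-3) + 126 = 0 → quotient x^2 + 13x + 42, remainder 0.
Solve the quadratic x^2 + 13x + 42 = 0: discriminant = 13^2 - 4(1)(42) = 169 - 168 = 1.
sqrt(1) = 1, so x = (-13 ± 1)/2: x = -6 or x = -7.
Collecting all roots found:

x = -7, x = -6, x = -3, x = 2


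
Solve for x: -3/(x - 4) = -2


Multiply both sides by (x - 4): -3 = -2(x - 4)
Distribute: -3 = -2x + 8
-2x = -3 - 8 = -11
x = 11/2

x = 11/2


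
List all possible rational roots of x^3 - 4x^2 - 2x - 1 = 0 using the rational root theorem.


Rational root theorem: possible roots are ±p/q where:
  p divides the constant term (-1): p ∈ {1}
  q divides the leading coefficient (1): q ∈ {1}

All possible rational roots: -1, 1

-1, 1


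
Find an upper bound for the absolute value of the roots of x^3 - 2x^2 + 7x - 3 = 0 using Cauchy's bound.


Cauchy's bound: all roots r satisfy |r| <= 1 + max(|a_i/a_n|) for i = 0,...,n-1
where a_n is the leading coefficient.

Coefficients: [1, -2, 7, -3]
Leading coefficient a_n = 1
Ratios |a_i/a_n|: 2, 7, 3
Maximum ratio: 7
Cauchy's bound: |r| <= 1 + 7 = 8

Upper bound = 8


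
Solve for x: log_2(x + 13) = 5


Convert to exponential form: x + 13 = 2^5 = 32
x = 32 - 13 = 19
Check: log_2(19 + 13) = log_2(32) = log_2(32) = 5 ✓

x = 19


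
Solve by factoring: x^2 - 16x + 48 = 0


We need two numbers that multiply to 48 and add to -16.
Those numbers are -4 and -12 (since (-4) * (-12) = 48 and (-4) + (-12) = -16).
So x^2 - 16x + 48 = (x - 4)(x - 12) = 0
Setting each factor to zero: x = 4 or x = 12

x = 4, x = 12


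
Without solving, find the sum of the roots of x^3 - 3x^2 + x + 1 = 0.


By Vieta's formulas for x^3 + bx^2 + cx + d = 0:
  r1 + r2 + r3 = -b/a = 3
  r1*r2 + r1*r3 + r2*r3 = c/a = 1
  r1*r2*r3 = -d/a = -1


Sum = 3


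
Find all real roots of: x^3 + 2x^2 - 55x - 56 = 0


Let p(x) = x^3 + 2x^2 - 55x - 56. By the rational root theorem (leading coefficient 1), any rational root is an integer divisor of 56: try ±1, ±2, ... in turn.
Test x = 1: value = -108 ≠ 0.
Test x = -1: value = 0 ✓, so (x + 1) is a factor.
Synthetic division by (x + 1): bring down 1; 1(-1) + 2 = 1; 1(-1) - 55 = -56; (-56)(-1) - 56 = 0 → quotient x^2 + x - 56, remainder 0.
Solve the quadratic x^2 + x - 56 = 0: discriminant = 1^2 - 4(1)(-56) = 1 + 224 = 225.
sqrt(225) = 15, so x = (-1 ± 15)/2: x = 7 or x = -8.

x = -8, x = -1, x = 7


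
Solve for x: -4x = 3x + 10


Starting with: -4x = 3x + 10
Move all x terms to left: (-4 - 3)x = 10 - 0
Simplify: -7x = 10
Divide both sides by -7: x = -10/7

x = -10/7


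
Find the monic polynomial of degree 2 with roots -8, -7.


A monic polynomial with roots -8, -7 is:
p(x) = (x + 8)(x + 7)
After multiplying by (x + 8): x + 8
After multiplying by (x + 7): x^2 + 15x + 56

x^2 + 15x + 56


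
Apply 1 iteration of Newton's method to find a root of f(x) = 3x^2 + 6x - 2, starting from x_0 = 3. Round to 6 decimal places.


Newton's method: x_(n+1) = x_n - f(x_n)/f'(x_n)
f(x) = 3x^2 + 6x - 2
f'(x) = 6x + 6

Iteration 1:
  f(3.000000) = 43.000000
  f'(3.000000) = 24.000000
  x_1 = 3.000000 - (43.000000)/(24.000000) = 1.208333

x_1 = 1.208333


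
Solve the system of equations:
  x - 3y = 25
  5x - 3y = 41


Using Cramer's rule:
Determinant D = (1)(-3) - (5)(-3) = -3 + 15 = 12
Dx = (25)(-3) - (41)(-3) = -75 + 123 = 48
Dy = (1)(41) - (5)(25) = 41 - 125 = -84
x = Dx/D = 48/12 = 4
y = Dy/D = -84/12 = -7

x = 4, y = -7


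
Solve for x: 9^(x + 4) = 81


Express both sides with the same base.
81 = 9^2
Since the bases match, equate exponents: x + 4 = 2
So x = 2 - (4) = -2

x = -2


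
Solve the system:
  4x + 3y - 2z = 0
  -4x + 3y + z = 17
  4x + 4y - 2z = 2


Using Cramer's rule. Expand each determinant along the first row.
D  = 4*[3*(-2) - 1*4] - 3*[(-4)*(-2) - 1*4] + (-2)*[(-4)*4 - 3*4]
  = 4*(-10) - 3*(4) + (-2)*(-28) = 4
Dx = 0*[3*(-2) - 1*4] - 3*[17*(-2) - 1*2] + (-2)*[17*4 - 3*2]
  = 0*(-10) - 3*(-36) + (-2)*(62) = -16
Dy = 4*[17*(-2) - 1*2] - 0*[(-4)*(-2) - 1*4] + (-2)*[(-4)*2 - 17*4]
  = 4*(-36) - 0*(4) + (-2)*(-76) = 8
Dz = 4*[3*2 - 17*4] - 3*[(-4)*2 - 17*4] + 0*[(-4)*4 - 3*4]
  = 4*(-62) - 3*(-76) + 0*(-28) = -20
x = Dx/D = -16/4 = -4, y = Dy/D = 8/4 = 2, z = Dz/D = -20/4 = -5
Check eq1: (4)(-4) + (3)(2) + (-2)(-5) = 0 = 0 ✓
Check eq2: (-4)(-4) + (3)(2) + (1)(-5) = 17 = 17 ✓
Check eq3: (4)(-4) + (4)(2) + (-2)(-5) = 2 = 2 ✓

x = -4, y = 2, z = -5


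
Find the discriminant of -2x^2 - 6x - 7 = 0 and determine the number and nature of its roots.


For ax^2 + bx + c = 0, discriminant D = b^2 - 4ac
Here a = -2, b = -6, c = -7
D = (-6)^2 - 4(-2)(-7) = 36 - 56 = -20

D = -20 < 0
The equation has no real roots (2 complex conjugate roots).

Discriminant = -20, no real roots (2 complex conjugate roots)


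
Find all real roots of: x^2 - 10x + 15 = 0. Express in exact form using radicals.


Using the quadratic formula: x = (-b ± sqrt(b^2 - 4ac)) / (2a)
Here a = 1, b = -10, c = 15
Discriminant = b^2 - 4ac = (-10)^2 - 4(1)(15) = 100 - 60 = 40
Since discriminant = 40 > 0, there are two real roots.
x = (10 ± 2*sqrt(10)) / 2
Simplifying: x = 5 ± sqrt(10)
Numerically: x ≈ 8.1623 or x ≈ 1.8377

x = 5 + sqrt(10) or x = 5 - sqrt(10)


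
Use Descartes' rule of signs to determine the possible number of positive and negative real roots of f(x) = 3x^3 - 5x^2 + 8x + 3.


Descartes' rule of signs:

For positive roots, count sign changes in f(x) = 3x^3 - 5x^2 + 8x + 3:
Signs of coefficients: +, -, +, +
Number of sign changes: 2
Possible positive real roots: 2, 0

For negative roots, examine f(-x) = -3x^3 - 5x^2 - 8x + 3:
Signs of coefficients: -, -, -, +
Number of sign changes: 1
Possible negative real roots: 1

Positive roots: 2 or 0; Negative roots: 1


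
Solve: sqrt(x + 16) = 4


Square both sides: x + 16 = 4^2 = 16
x = 16 - 16 = 0
x = 0
Check: sqrt(1*0 + 16) = sqrt(16) = 4 ✓

x = 0


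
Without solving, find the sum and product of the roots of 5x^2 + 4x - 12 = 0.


By Vieta's formulas for ax^2 + bx + c = 0:
  Sum of roots = -b/a
  Product of roots = c/a

Here a = 5, b = 4, c = -12
Sum = -(4)/5 = -4/5
Product = -12/5 = -12/5

Sum = -4/5, Product = -12/5


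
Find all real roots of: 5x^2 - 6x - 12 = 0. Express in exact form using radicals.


Using the quadratic formula: x = (-b ± sqrt(b^2 - 4ac)) / (2a)
Here a = 5, b = -6, c = -12
Discriminant = b^2 - 4ac = (-6)^2 - 4(5)(-12) = 36 + 240 = 276
Since discriminant = 276 > 0, there are two real roots.
x = (6 ± 2*sqrt(69)) / 10
Simplifying: x = (3 ± sqrt(69)) / 5
Numerically: x ≈ 2.2613 or x ≈ -1.0613

x = (3 + sqrt(69)) / 5 or x = (3 - sqrt(69)) / 5


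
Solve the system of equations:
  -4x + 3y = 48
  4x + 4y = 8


Using Cramer's rule:
Determinant D = (-4)(4) - (4)(3) = -16 - 12 = -28
Dx = (48)(4) - (8)(3) = 192 - 24 = 168
Dy = (-4)(8) - (4)(48) = -32 - 192 = -224
x = Dx/D = 168/-28 = -6
y = Dy/D = -224/-28 = 8

x = -6, y = 8


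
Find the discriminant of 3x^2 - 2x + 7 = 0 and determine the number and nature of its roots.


For ax^2 + bx + c = 0, discriminant D = b^2 - 4ac
Here a = 3, b = -2, c = 7
D = (-2)^2 - 4(3)(7) = 4 - 84 = -80

D = -80 < 0
The equation has no real roots (2 complex conjugate roots).

Discriminant = -80, no real roots (2 complex conjugate roots)


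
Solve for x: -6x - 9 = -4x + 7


Starting with: -6x - 9 = -4x + 7
Move all x terms to left: (-6 + 4)x = 7 + 9
Simplify: -2x = 16
Divide both sides by -2: x = -8

x = -8


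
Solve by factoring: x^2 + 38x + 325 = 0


We need two numbers that multiply to 325 and add to 38.
Those numbers are 13 and 25 (since 13 * 25 = 325 and 13 + 25 = 38).
So x^2 + 38x + 325 = (x + 13)(x + 25) = 0
Setting each factor to zero: x = -13 or x = -25

x = -25, x = -13


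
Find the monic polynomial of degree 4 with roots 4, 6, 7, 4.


A monic polynomial with roots 4, 6, 7, 4 is:
p(x) = (x - 4)(x - 6)(x - 7)(x - 4)
After multiplying by (x - 4): x - 4
After multiplying by (x - 6): x^2 - 10x + 24
After multiplying by (x - 7): x^3 - 17x^2 + 94x - 168
After multiplying by (x - 4): x^4 - 21x^3 + 162x^2 - 544x + 672

x^4 - 21x^3 + 162x^2 - 544x + 672


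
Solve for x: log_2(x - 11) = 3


Convert to exponential form: x - 11 = 2^3 = 8
x = 8 + 11 = 19
Check: log_2(19 - 11) = log_2(8) = log_2(8) = 3 ✓

x = 19


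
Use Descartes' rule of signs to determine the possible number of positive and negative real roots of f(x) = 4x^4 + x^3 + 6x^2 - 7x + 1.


Descartes' rule of signs:

For positive roots, count sign changes in f(x) = 4x^4 + x^3 + 6x^2 - 7x + 1:
Signs of coefficients: +, +, +, -, +
Number of sign changes: 2
Possible positive real roots: 2, 0

For negative roots, examine f(-x) = 4x^4 - x^3 + 6x^2 + 7x + 1:
Signs of coefficients: +, -, +, +, +
Number of sign changes: 2
Possible negative real roots: 2, 0

Positive roots: 2 or 0; Negative roots: 2 or 0


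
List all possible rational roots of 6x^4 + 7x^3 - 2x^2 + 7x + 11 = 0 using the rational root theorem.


Rational root theorem: possible roots are ±p/q where:
  p divides the constant term (11): p ∈ {1, 11}
  q divides the leading coefficient (6): q ∈ {1, 2, 3, 6}

All possible rational roots: -11, -11/2, -11/3, -11/6, -1, -1/2, -1/3, -1/6, 1/6, 1/3, 1/2, 1, 11/6, 11/3, 11/2, 11

-11, -11/2, -11/3, -11/6, -1, -1/2, -1/3, -1/6, 1/6, 1/3, 1/2, 1, 11/6, 11/3, 11/2, 11


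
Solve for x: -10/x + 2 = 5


Subtract 2 from both sides: -10/x = 3
Multiply both sides by x: -10 = 3 * x
Divide by 3: x = -10/3

x = -10/3


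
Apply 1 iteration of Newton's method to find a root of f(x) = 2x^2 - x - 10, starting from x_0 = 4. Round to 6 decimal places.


Newton's method: x_(n+1) = x_n - f(x_n)/f'(x_n)
f(x) = 2x^2 - x - 10
f'(x) = 4x - 1

Iteration 1:
  f(4.000000) = 18.000000
  f'(4.000000) = 15.000000
  x_1 = 4.000000 - (18.000000)/(15.000000) = 2.800000

x_1 = 2.800000


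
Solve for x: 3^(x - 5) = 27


Express both sides with the same base.
27 = 3^3
Since the bases match, equate exponents: x - 5 = 3
So x = 3 - (-5) = 8

x = 8


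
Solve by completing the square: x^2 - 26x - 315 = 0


Start: x^2 - 26x - 315 = 0
Move constant: x^2 - 26x = 315
Half of -26 is -13, squared is 169
Add 169 to both sides: x^2 - 26x + 169 = 484
(x - 13)^2 = 484
x - 13 = ±22
x = 13 + 22 = 35 or x = 13 - 22 = -9

x = -9, x = 35


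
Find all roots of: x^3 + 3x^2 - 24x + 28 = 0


Let p(x) = x^3 + 3x^2 - 24x + 28. By the rational root theorem (leading coefficient 1), any rational root is an integer divisor of 28: try ±1, ±2, ... in turn.
Test x = 1: value = 8 ≠ 0.
Test x = -1: value = 54 ≠ 0.
Test x = 2: value = 0 ✓, so (x - 2) is a factor.
Synthetic division by (x - 2): bring down 1; 1(2) + 3 = 5; 5(2) - 24 = -14; (-14)(2) + 28 = 0 → quotient x^2 + 5x - 14, remainder 0.
Solve the quadratic x^2 + 5x - 14 = 0: discriminant = 5^2 - 4(1)(-14) = 25 + 56 = 81.
sqrt(81) = 9, so x = (-5 ± 9)/2: x = 2 or x = -7.
Collecting all roots found:

x = -7, x = 2 (multiplicity 2)


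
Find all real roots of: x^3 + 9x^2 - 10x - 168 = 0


Let p(x) = x^3 + 9x^2 - 10x - 168. By the rational root theorem (leading coefficient 1), any rational root is an integer divisor of 168: try ±1, ±2, ... in turn.
Test x = 1: value = -168 ≠ 0.
Test x = -1: value = -150 ≠ 0.
Test x = 2: value = -144 ≠ 0.
Test x = -2: value = -120 ≠ 0.
Test x = 3: value = -90 ≠ 0.
Test x = -3: value = -84 ≠ 0.
Test x = 4: value = 0 ✓, so (x - 4) is a factor.
Synthetic division by (x - 4): bring down 1; 1(4) + 9 = 13; 13(4) - 10 = 42; 42(4) - 168 = 0 → quotient x^2 + 13x + 42, remainder 0.
Solve the quadratic x^2 + 13x + 42 = 0: discriminant = 13^2 - 4(1)(42) = 169 - 168 = 1.
sqrt(1) = 1, so x = (-13 ± 1)/2: x = -6 or x = -7.

x = -7, x = -6, x = 4


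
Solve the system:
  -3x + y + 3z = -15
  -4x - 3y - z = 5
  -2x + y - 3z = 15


Using Cramer's rule. Expand each determinant along the first row.
D  = (-3)*[(-3)*(-3) - (-1)*1] - 1*[(-4)*(-3) - (-1)*(-2)] + 3*[(-4)*1 - (-3)*(-2)]
  = (-3)*(10) - 1*(10) + 3*(-10) = -70
Dx = (-15)*[(-3)*(-3) - (-1)*1] - 1*[5*(-3) - (-1)*15] + 3*[5*1 - (-3)*15]
  = (-15)*(10) - 1*(0) + 3*(50) = 0
Dy = (-3)*[5*(-3) - (-1)*15] - (-15)*[(-4)*(-3) - (-1)*(-2)] + 3*[(-4)*15 - 5*(-2)]
  = (-3)*(0) - (-15)*(10) + 3*(-50) = 0
Dz = (-3)*[(-3)*15 - 5*1] - 1*[(-4)*15 - 5*(-2)] + (-15)*[(-4)*1 - (-3)*(-2)]
  = (-3)*(-50) - 1*(-50) + (-15)*(-10) = 350
x = Dx/D = 0/-70 = 0, y = Dy/D = 0/-70 = 0, z = Dz/D = 350/-70 = -5
Check eq1: (-3)(0) + (1)(0) + (3)(-5) = -15 = -15 ✓
Check eq2: (-4)(0) + (-3)(0) + (-1)(-5) = 5 = 5 ✓
Check eq3: (-2)(0) + (1)(0) + (-3)(-5) = 15 = 15 ✓

x = 0, y = 0, z = -5


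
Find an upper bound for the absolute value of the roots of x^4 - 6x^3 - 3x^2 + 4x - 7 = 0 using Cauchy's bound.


Cauchy's bound: all roots r satisfy |r| <= 1 + max(|a_i/a_n|) for i = 0,...,n-1
where a_n is the leading coefficient.

Coefficients: [1, -6, -3, 4, -7]
Leading coefficient a_n = 1
Ratios |a_i/a_n|: 6, 3, 4, 7
Maximum ratio: 7
Cauchy's bound: |r| <= 1 + 7 = 8

Upper bound = 8


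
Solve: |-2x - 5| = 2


An absolute value equation |expr| = 2 gives two cases:
Case 1: -2x - 5 = 2
  -2x = 7, so x = -7/2
Case 2: -2x - 5 = -2
  -2x = 3, so x = -3/2

x = -7/2, x = -3/2


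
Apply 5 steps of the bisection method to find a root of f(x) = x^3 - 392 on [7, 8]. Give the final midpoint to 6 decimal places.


f(x) = x^3 - 392
f(7) = -49 < 0
f(8) = 120 > 0

Step 1: midpoint = (7.000000 + 8.000000)/2 = 7.500000
  f(7.500000) = 29.875000
  f(mid) > 0, so root is in [7.000000, 7.500000]

Step 2: midpoint = (7.000000 + 7.500000)/2 = 7.250000
  f(7.250000) = -10.921875
  f(mid) < 0, so root is in [7.250000, 7.500000]

Step 3: midpoint = (7.250000 + 7.500000)/2 = 7.375000
  f(7.375000) = 9.130859
  f(mid) > 0, so root is in [7.250000, 7.375000]

Step 4: midpoint = (7.250000 + 7.375000)/2 = 7.312500
  f(7.312500) = -0.981201
  f(mid) < 0, so root is in [7.312500, 7.375000]

Step 5: midpoint = (7.312500 + 7.375000)/2 = 7.343750
  f(7.343750) = 4.053314
  f(mid) > 0, so root is in [7.312500, 7.343750]

midpoint = 7.343750


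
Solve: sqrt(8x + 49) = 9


Square both sides: 8x + 49 = 9^2 = 81
8x = 81 - 49 = 32
x = 4
Check: sqrt(8*4 + 49) = sqrt(81) = 9 ✓

x = 4


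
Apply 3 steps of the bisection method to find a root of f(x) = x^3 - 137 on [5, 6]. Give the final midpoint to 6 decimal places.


f(x) = x^3 - 137
f(5) = -12 < 0
f(6) = 79 > 0

Step 1: midpoint = (5.000000 + 6.000000)/2 = 5.500000
  f(5.500000) = 29.375000
  f(mid) > 0, so root is in [5.000000, 5.500000]

Step 2: midpoint = (5.000000 + 5.500000)/2 = 5.250000
  f(5.250000) = 7.703125
  f(mid) > 0, so root is in [5.000000, 5.250000]

Step 3: midpoint = (5.000000 + 5.250000)/2 = 5.125000
  f(5.125000) = -2.388672
  f(mid) < 0, so root is in [5.125000, 5.250000]

midpoint = 5.125000


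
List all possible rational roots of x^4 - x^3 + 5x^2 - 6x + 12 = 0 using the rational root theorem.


Rational root theorem: possible roots are ±p/q where:
  p divides the constant term (12): p ∈ {1, 2, 3, 4, 6, 12}
  q divides the leading coefficient (1): q ∈ {1}

All possible rational roots: -12, -6, -4, -3, -2, -1, 1, 2, 3, 4, 6, 12

-12, -6, -4, -3, -2, -1, 1, 2, 3, 4, 6, 12


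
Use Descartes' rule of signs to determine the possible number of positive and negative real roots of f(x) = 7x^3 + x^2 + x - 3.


Descartes' rule of signs:

For positive roots, count sign changes in f(x) = 7x^3 + x^2 + x - 3:
Signs of coefficients: +, +, +, -
Number of sign changes: 1
Possible positive real roots: 1

For negative roots, examine f(-x) = -7x^3 + x^2 - x - 3:
Signs of coefficients: -, +, -, -
Number of sign changes: 2
Possible negative real roots: 2, 0

Positive roots: 1; Negative roots: 2 or 0


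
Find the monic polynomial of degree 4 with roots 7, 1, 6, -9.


A monic polynomial with roots 7, 1, 6, -9 is:
p(x) = (x - 7)(x - 1)(x - 6)(x + 9)
After multiplying by (x - 7): x - 7
After multiplying by (x - 1): x^2 - 8x + 7
After multiplying by (x - 6): x^3 - 14x^2 + 55x - 42
After multiplying by (x + 9): x^4 - 5x^3 - 71x^2 + 453x - 378

x^4 - 5x^3 - 71x^2 + 453x - 378


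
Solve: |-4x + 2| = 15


An absolute value equation |expr| = 15 gives two cases:
Case 1: -4x + 2 = 15
  -4x = 13, so x = -13/4
Case 2: -4x + 2 = -15
  -4x = -17, so x = 17/4

x = -13/4, x = 17/4


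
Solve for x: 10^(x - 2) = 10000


Express both sides with the same base.
10000 = 10^4
Since the bases match, equate exponents: x - 2 = 4
So x = 4 - (-2) = 6

x = 6


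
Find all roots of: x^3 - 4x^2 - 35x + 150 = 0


Let p(x) = x^3 - 4x^2 - 35x + 150. By the rational root theorem (leading coefficient 1), any rational root is an integer divisor of 150: try ±1, ±2, ... in turn.
Test x = 1: value = 112 ≠ 0.
Test x = -1: value = 180 ≠ 0.
Test x = 2: value = 72 ≠ 0.
Test x = -2: value = 196 ≠ 0.
Test x = 3: value = 36 ≠ 0.
Test x = -3: value = 192 ≠ 0.
Test x = 5: value = 0 ✓, so (x - 5) is a factor.
Synthetic division by (x - 5): bring down 1; 1(5) - 4 = 1; 1(5) - 35 = -30; (-30)(5) + 150 = 0 → quotient x^2 + x - 30, remainder 0.
Solve the quadratic x^2 + x - 30 = 0: discriminant = 1^2 - 4(1)(-30) = 1 + 120 = 121.
sqrt(121) = 11, so x = (-1 ± 11)/2: x = 5 or x = -6.
Collecting all roots found:

x = -6, x = 5 (multiplicity 2)


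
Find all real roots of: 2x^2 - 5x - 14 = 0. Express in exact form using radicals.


Using the quadratic formula: x = (-b ± sqrt(b^2 - 4ac)) / (2a)
Here a = 2, b = -5, c = -14
Discriminant = b^2 - 4ac = (-5)^2 - 4(2)(-14) = 25 + 112 = 137
Since discriminant = 137 > 0, there are two real roots.
x = (5 ± sqrt(137)) / 4
Numerically: x ≈ 4.1762 or x ≈ -1.6762

x = (5 + sqrt(137)) / 4 or x = (5 - sqrt(137)) / 4


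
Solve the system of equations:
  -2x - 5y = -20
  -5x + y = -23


Using Cramer's rule:
Determinant D = (-2)(1) - (-5)(-5) = -2 - 25 = -27
Dx = (-20)(1) - (-23)(-5) = -20 - 115 = -135
Dy = (-2)(-23) - (-5)(-20) = 46 - 100 = -54
x = Dx/D = -135/-27 = 5
y = Dy/D = -54/-27 = 2

x = 5, y = 2


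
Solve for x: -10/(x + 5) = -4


Multiply both sides by (x + 5): -10 = -4(x + 5)
Distribute: -10 = -4x - 20
-4x = -10 + 20 = 10
x = -5/2

x = -5/2


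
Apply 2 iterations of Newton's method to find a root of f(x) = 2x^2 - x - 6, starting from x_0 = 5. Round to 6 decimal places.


Newton's method: x_(n+1) = x_n - f(x_n)/f'(x_n)
f(x) = 2x^2 - x - 6
f'(x) = 4x - 1

Iteration 1:
  f(5.000000) = 39.000000
  f'(5.000000) = 19.000000
  x_1 = 5.000000 - (39.000000)/(19.000000) = 2.947368

Iteration 2:
  f(2.947368) = 8.426593
  f'(2.947368) = 10.789474
  x_2 = 2.947368 - (8.426593)/(10.789474) = 2.166367

x_2 = 2.166367


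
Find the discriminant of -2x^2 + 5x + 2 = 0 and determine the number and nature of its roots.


For ax^2 + bx + c = 0, discriminant D = b^2 - 4ac
Here a = -2, b = 5, c = 2
D = (5)^2 - 4(-2)(2) = 25 + 16 = 41

D = 41 > 0 but not a perfect square
The equation has 2 distinct real irrational roots.

Discriminant = 41, 2 distinct real irrational roots


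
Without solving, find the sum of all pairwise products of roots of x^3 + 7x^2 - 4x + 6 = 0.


By Vieta's formulas for x^3 + bx^2 + cx + d = 0:
  r1 + r2 + r3 = -b/a = -7
  r1*r2 + r1*r3 + r2*r3 = c/a = -4
  r1*r2*r3 = -d/a = -6


Sum of pairwise products = -4


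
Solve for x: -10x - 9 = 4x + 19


Starting with: -10x - 9 = 4x + 19
Move all x terms to left: (-10 - 4)x = 19 + 9
Simplify: -14x = 28
Divide both sides by -14: x = -2

x = -2


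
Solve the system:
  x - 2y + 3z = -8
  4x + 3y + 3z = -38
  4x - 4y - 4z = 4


Using Cramer's rule. Expand each determinant along the first row.
D  = 1*[3*(-4) - 3*(-4)] - (-2)*[4*(-4) - 3*4] + 3*[4*(-4) - 3*4]
  = 1*(0) - (-2)*(-28) + 3*(-28) = -140
Dx = (-8)*[3*(-4) - 3*(-4)] - (-2)*[(-38)*(-4) - 3*4] + 3*[(-38)*(-4) - 3*4]
  = (-8)*(0) - (-2)*(140) + 3*(140) = 700
Dy = 1*[(-38)*(-4) - 3*4] - (-8)*[4*(-4) - 3*4] + 3*[4*4 - (-38)*4]
  = 1*(140) - (-8)*(-28) + 3*(168) = 420
Dz = 1*[3*4 - (-38)*(-4)] - (-2)*[4*4 - (-38)*4] + (-8)*[4*(-4) - 3*4]
  = 1*(-140) - (-2)*(168) + (-8)*(-28) = 420
x = Dx/D = 700/-140 = -5, y = Dy/D = 420/-140 = -3, z = Dz/D = 420/-140 = -3
Check eq1: (1)(-5) + (-2)(-3) + (3)(-3) = -8 = -8 ✓
Check eq2: (4)(-5) + (3)(-3) + (3)(-3) = -38 = -38 ✓
Check eq3: (4)(-5) + (-4)(-3) + (-4)(-3) = 4 = 4 ✓

x = -5, y = -3, z = -3


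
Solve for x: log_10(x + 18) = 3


Convert to exponential form: x + 18 = 10^3 = 1000
x = 1000 - 18 = 982
Check: log_10(982 + 18) = log_10(1000) = log_10(1000) = 3 ✓

x = 982


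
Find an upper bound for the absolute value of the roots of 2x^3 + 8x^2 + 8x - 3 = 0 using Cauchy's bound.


Cauchy's bound: all roots r satisfy |r| <= 1 + max(|a_i/a_n|) for i = 0,...,n-1
where a_n is the leading coefficient.

Coefficients: [2, 8, 8, -3]
Leading coefficient a_n = 2
Ratios |a_i/a_n|: 4, 4, 3/2
Maximum ratio: 4
Cauchy's bound: |r| <= 1 + 4 = 5

Upper bound = 5


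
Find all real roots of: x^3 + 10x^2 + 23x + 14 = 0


Let p(x) = x^3 + 10x^2 + 23x + 14. By the rational root theorem (leading coefficient 1), any rational root is an integer divisor of 14: try ±1, ±2, ... in turn.
Test x = 1: value = 48 ≠ 0.
Test x = -1: value = 0 ✓, so (x + 1) is a factor.
Synthetic division by (x + 1): bring down 1; 1(-1) + 10 = 9; 9(-1) + 23 = 14; 14(-1) + 14 = 0 → quotient x^2 + 9x + 14, remainder 0.
Solve the quadratic x^2 + 9x + 14 = 0: discriminant = 9^2 - 4(1)(14) = 81 - 56 = 25.
sqrt(25) = 5, so x = (-9 ± 5)/2: x = -2 or x = -7.

x = -7, x = -2, x = -1


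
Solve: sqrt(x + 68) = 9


Square both sides: x + 68 = 9^2 = 81
x = 81 - 68 = 13
x = 13
Check: sqrt(1*13 + 68) = sqrt(81) = 9 ✓

x = 13


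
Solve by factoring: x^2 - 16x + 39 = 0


We need two numbers that multiply to 39 and add to -16.
Those numbers are -3 and -13 (since (-3) * (-13) = 39 and (-3) + (-13) = -16).
So x^2 - 16x + 39 = (x - 3)(x - 13) = 0
Setting each factor to zero: x = 3 or x = 13

x = 3, x = 13


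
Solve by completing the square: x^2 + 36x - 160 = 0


Start: x^2 + 36x - 160 = 0
Move constant: x^2 + 36x = 160
Half of 36 is 18, squared is 324
Add 324 to both sides: x^2 + 36x + 324 = 484
(x + 18)^2 = 484
x + 18 = ±22
x = -18 + 22 = 4 or x = -18 - 22 = -40

x = -40, x = 4


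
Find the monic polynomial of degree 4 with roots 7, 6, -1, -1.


A monic polynomial with roots 7, 6, -1, -1 is:
p(x) = (x - 7)(x - 6)(x + 1)(x + 1)
After multiplying by (x - 7): x - 7
After multiplying by (x - 6): x^2 - 13x + 42
After multiplying by (x + 1): x^3 - 12x^2 + 29x + 42
After multiplying by (x + 1): x^4 - 11x^3 + 17x^2 + 71x + 42

x^4 - 11x^3 + 17x^2 + 71x + 42


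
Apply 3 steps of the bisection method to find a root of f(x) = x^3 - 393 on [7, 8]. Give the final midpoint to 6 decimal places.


f(x) = x^3 - 393
f(7) = -50 < 0
f(8) = 119 > 0

Step 1: midpoint = (7.000000 + 8.000000)/2 = 7.500000
  f(7.500000) = 28.875000
  f(mid) > 0, so root is in [7.000000, 7.500000]

Step 2: midpoint = (7.000000 + 7.500000)/2 = 7.250000
  f(7.250000) = -11.921875
  f(mid) < 0, so root is in [7.250000, 7.500000]

Step 3: midpoint = (7.250000 + 7.500000)/2 = 7.375000
  f(7.375000) = 8.130859
  f(mid) > 0, so root is in [7.250000, 7.375000]

midpoint = 7.375000
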